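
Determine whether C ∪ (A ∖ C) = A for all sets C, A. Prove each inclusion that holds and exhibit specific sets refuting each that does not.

(⊆) This inclusion fails. Take C = {1}, A = ∅; then 1 ∈ C ∪ (A ∖ C) but 1 ∉ A.

(⊇) Let x ∈ A. Then either x ∈ A and x ∉ C; or x ∈ C ∩ A. In each case x ∈ C ∪ (A ∖ C), so A ⊆ C ∪ (A ∖ C).

Only the reverse inclusion holds.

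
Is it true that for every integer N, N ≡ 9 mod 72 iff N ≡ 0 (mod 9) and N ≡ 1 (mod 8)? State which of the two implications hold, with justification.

(⟹) Suppose N ≡ 9 (mod 72); write N = 72j + 9. Since 9 ∣ 72, reducing mod 9 gives N ≡ 9 ≡ 0 (mod 9); since 8 ∣ 72, reducing mod 8 gives N ≡ 9 ≡ 1 (mod 8).

(⟸) Conversely, if N ≡ 0 (mod 9) and N ≡ 1 (mod 8), then by the Chinese remainder theorem N ≡ 9 (mod 72). This is exactly N ≡ 9 (mod 72).

Both directions hold; the statement is true.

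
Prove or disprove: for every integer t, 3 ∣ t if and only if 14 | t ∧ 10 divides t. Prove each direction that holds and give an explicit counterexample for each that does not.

[⇒] This fails: take t = 3. Certainly 3 ∣ 3, but 14 ∤ 3.

[⇐] This fails: take t = 70. Both 14 ∣ 70 and 10 ∣ 70, yet 70 is not a multiple of 3 (since 70 = 23·3 + 1), so 3 ∤ 70.

Neither direction holds.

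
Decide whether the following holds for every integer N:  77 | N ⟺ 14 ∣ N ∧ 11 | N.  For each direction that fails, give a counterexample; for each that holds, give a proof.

[⇐] Suppose 14 ∣ N and 11 ∣ N. Any common multiple of 14 and 11 is a multiple of their lcm; here gcd(14, 11) = 1, so lcm(14, 11) = 14·11 = 154, so 154 ∣ N. Since 77 ∣ 154, it follows that 77 ∣ N.

[⇒] This fails: take N = 77. Certainly 77 ∣ 77, but 14 ∤ 77.

Only the reverse direction holds.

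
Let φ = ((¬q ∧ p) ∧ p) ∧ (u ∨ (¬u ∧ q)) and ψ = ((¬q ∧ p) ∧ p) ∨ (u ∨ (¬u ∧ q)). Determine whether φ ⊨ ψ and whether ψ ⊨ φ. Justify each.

Not equivalent: only (⇒) holds.

[⇒] Assume the antecedent. If u is true, the consequent reduces to true regardless of the other variables. If u is false, the antecedent cannot hold. Either way the consequent holds.

[⇐] This fails. Under u = T, p = F, q = F, the left side is false but the right side is true.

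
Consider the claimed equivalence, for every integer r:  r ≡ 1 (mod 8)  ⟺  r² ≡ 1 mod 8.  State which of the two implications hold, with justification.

(⟸) This fails: take r = 3. Then 3² = 9 ≡ 1 (mod 8), yet 3 ≡ 3 (mod 8), not 1.

(⟹) Suppose r ≡ 1 (mod 8). Write r = 8j + 1. Then (8j + 1)² = 64j² + 16j + 1 = 8(8j² + 2j) + 1, so r² ≡ 1 (mod 8).

(⇒) holds; (⇐) fails.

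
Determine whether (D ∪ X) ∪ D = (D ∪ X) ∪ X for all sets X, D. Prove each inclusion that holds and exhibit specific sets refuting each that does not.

Both inclusions hold.

Forward inclusion. Let x ∈ (D ∪ X) ∪ D. Then either x ∈ X and x ∉ D; or x ∈ D and x ∉ X; or x ∈ X ∩ D. In each case x ∈ (D ∪ X) ∪ X, so (D ∪ X) ∪ D ⊆ (D ∪ X) ∪ X.

Reverse inclusion. Let x ∈ (D ∪ X) ∪ X. Then either x ∈ X and x ∉ D; or x ∈ D and x ∉ X; or x ∈ X ∩ D. In each case x ∈ (D ∪ X) ∪ D, so (D ∪ X) ∪ X ⊆ (D ∪ X) ∪ D.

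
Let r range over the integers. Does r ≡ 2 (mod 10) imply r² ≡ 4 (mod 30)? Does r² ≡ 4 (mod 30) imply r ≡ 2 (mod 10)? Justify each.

(⇒) fails and (⇐) fails.

(→) This fails: take r = 12. Then 12 ≡ 2 (mod 10), but 12² = 144 ≡ 24 (mod 30), not 4.

(←) This fails: take r = 8. Then 8² = 64 ≡ 4 (mod 30), yet 8 ≡ 8 (mod 10), not 2.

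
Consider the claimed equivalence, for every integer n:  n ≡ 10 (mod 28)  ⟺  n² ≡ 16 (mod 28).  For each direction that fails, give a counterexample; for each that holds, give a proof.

The forward direction holds; the converse fails.

Converse. This fails: take n = 4. Then 4² = 16 ≡ 16 (mod 28), yet 4 ≡ 4 (mod 28), not 10.

Forward direction. Suppose n ≡ 10 (mod 28). Write n = 28j + 10. Then (28j + 10)² = 784j² + 560j + 100 = 28(28j² + 20j + 3) + 16, so n² ≡ 16 (mod 28).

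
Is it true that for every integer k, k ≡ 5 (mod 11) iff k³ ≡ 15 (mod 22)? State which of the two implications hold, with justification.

Only the reverse direction holds.

(⇒) This fails: take k = 16. Then 16 ≡ 5 (mod 11), but 16³ = 4096 ≡ 4 (mod 22), not 15.

(⇐) Conversely, the residues r modulo 22 with r³ ≡ 15 (mod 22) are exactly {5}, and each is ≡ 5 (mod 11).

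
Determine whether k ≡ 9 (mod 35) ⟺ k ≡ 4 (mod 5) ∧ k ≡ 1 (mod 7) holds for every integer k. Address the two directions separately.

Neither direction holds.

(→) This fails: k = 9 gives 9 ≡ 9 (mod 35) but 9 ≡ 2 (mod 7), so the conjunction on the right does not hold.

(←) This fails: k = 29 satisfies both congruences on the right (29 ≡ 4 mod 5 and 29 ≡ 1 mod 7) yet 29 ≡ 29 (mod 35), not 9.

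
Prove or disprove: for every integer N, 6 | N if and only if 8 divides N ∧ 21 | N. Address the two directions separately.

The forward direction fails; the converse holds.

Forward direction. This fails: take N = 6. Certainly 6 ∣ 6, but 8 ∤ 6.

Converse. Suppose 8 ∣ N and 21 ∣ N. Any common multiple of 8 and 21 is a multiple of their lcm; here gcd(8, 21) = 1, so lcm(8, 21) = 8·21 = 168, so 168 ∣ N. Since 6 ∣ 168, it follows that 6 ∣ N.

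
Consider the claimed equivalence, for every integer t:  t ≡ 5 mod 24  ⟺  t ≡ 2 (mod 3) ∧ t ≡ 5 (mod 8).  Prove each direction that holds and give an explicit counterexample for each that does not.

(⇒) Suppose t ≡ 5 (mod 24); write t = 24j + 5. Since 3 ∣ 24, reducing mod 3 gives t ≡ 5 ≡ 2 (mod 3); since 8 ∣ 24, reducing mod 8 gives t ≡ 5 (mod 8).

(⇐) Conversely, if t ≡ 2 (mod 3) and t ≡ 5 (mod 8), then by the Chinese remainder theorem t ≡ 5 (mod 24). This is exactly t ≡ 5 (mod 24).

Equivalent; both directions hold.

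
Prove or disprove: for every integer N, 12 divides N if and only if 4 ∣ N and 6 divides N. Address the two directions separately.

Equivalent; both directions hold.

[⇒] If 12 ∣ N, write N = 12q. Since 12 = 3·4, N = 4·(3q), so 4 ∣ N; and since 12 = 2·6, N = 6·(2q), so 6 ∣ N.

[⇐] Suppose 4 ∣ N and 6 ∣ N. Any common multiple of 4 and 6 is a multiple of their lcm; here lcm(4, 6) = 4·6/gcd(4, 6) = 24/2 = 12, so 12 ∣ N.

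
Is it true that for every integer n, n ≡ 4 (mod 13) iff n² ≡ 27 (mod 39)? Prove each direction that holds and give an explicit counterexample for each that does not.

Both directions fail.

[⇒] This fails: take n = 4. Then 4 ≡ 4 (mod 13), but 4² = 16 ≡ 16 (mod 39), not 27.

[⇐] This fails: take n = 12. Then 12² = 144 ≡ 27 (mod 39), yet 12 ≡ 12 (mod 13), not 4.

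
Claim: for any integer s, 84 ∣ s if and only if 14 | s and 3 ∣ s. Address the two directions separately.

Converse. This fails: take s = 42. Both 14 ∣ 42 and 3 ∣ 42, yet 42 is not a multiple of 84 (since 42 = 0·84 + 42), so 84 ∤ 42.

Forward direction. If 84 ∣ s, write s = 84q. Since 84 = 6·14, s = 14·(6q), so 14 ∣ s; and since 84 = 28·3, s = 3·(28q), so 3 ∣ s.

(⇒) holds; (⇐) fails.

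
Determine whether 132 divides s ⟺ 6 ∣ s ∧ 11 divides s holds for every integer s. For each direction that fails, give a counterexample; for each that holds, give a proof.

(→) If 132 ∣ s, write s = 132q. Since 132 = 22·6, s = 6·(22q), so 6 ∣ s; and since 132 = 12·11, s = 11·(12q), so 11 ∣ s.

(←) This fails: take s = 66. Both 6 ∣ 66 and 11 ∣ 66, yet 66 is not a multiple of 132 (since 66 = 0·132 + 66), so 132 ∤ 66.

Only the forward direction holds.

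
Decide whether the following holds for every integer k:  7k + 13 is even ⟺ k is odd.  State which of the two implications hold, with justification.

Forward direction. Suppose 7k + 13 is even. Since 7 is odd, 7k and k have the same parity, so 7k + 13 ≡ k + 13 (mod 2). As 13 is odd, 7k + 13 is even exactly when k is odd. Thus k is odd.

Converse. Suppose k is odd; write k = 2j + 1. Then 7k + 13 = 7·(2j + 1) + 13 = 2·7j + 20, which is even.

Both directions hold; the statement is true.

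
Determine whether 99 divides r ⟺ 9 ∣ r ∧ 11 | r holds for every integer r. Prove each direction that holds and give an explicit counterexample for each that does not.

[⇐] Suppose 9 ∣ r and 11 ∣ r. Any common multiple of 9 and 11 is a multiple of their lcm; here gcd(9, 11) = 1, so lcm(9, 11) = 9·11 = 99, so 99 ∣ r.

[⇒] If 99 ∣ r, write r = 99q. Since 99 = 11·9, r = 9·(11q), so 9 ∣ r; and since 99 = 9·11, r = 11·(9q), so 11 ∣ r.

The biconditional holds.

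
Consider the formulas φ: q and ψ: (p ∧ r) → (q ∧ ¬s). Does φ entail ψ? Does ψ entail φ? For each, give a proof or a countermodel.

[⇒] This fails. Under s = T, r = T, p = T, q = T, the left side is true but the right side is false.

[⇐] This fails. Under s = F, r = F, p = F, q = F, the left side is false but the right side is true.

Both directions fail.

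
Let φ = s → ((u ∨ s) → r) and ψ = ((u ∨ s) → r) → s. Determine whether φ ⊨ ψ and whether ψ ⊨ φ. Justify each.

Both directions fail.

(→) This fails. Under r = F, u = F, s = F, the left side is true but the right side is false.

(←) This fails. Under r = F, u = F, s = T, the left side is false but the right side is true.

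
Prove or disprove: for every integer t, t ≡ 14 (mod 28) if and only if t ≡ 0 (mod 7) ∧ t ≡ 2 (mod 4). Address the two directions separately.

Both directions hold; the statement is true.

(→) Suppose t ≡ 14 (mod 28); write t = 28j + 14. Since 7 ∣ 28, reducing mod 7 gives t ≡ 14 ≡ 0 (mod 7); since 4 ∣ 28, reducing mod 4 gives t ≡ 14 ≡ 2 (mod 4).

(←) Conversely, if t ≡ 0 (mod 7) and t ≡ 2 (mod 4), then by the Chinese remainder theorem t ≡ 14 (mod 28). This is exactly t ≡ 14 (mod 28).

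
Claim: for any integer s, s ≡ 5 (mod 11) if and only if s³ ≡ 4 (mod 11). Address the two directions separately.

Equivalent; both directions hold.

[⇒] Suppose s ≡ 5 (mod 11). Write s = 11j + 5. Then (11j + 5)³ = 1331j³ + 1815j² + 825j + 125 = 11(121j³ + 165j² + 75j + 11) + 4, so s³ ≡ 4 (mod 11).

[⇐] For the converse, argue contrapositively. If s ≢ 5 (mod 11), then s is congruent to one of 0, 1, 2, 3, 4, 6, 7, 8, 9, 10 modulo 11, and these give s³ ≡ 0, 1, 8, 5, 9, 7, 2, 6, 3, 10 respectively — never 4.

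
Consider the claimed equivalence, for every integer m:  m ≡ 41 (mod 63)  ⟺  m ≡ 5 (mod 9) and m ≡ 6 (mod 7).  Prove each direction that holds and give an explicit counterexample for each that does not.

Both implications hold.

(→) Suppose m ≡ 41 (mod 63); write m = 63j + 41. Since 9 ∣ 63, reducing mod 9 gives m ≡ 41 ≡ 5 (mod 9); since 7 ∣ 63, reducing mod 7 gives m ≡ 41 ≡ 6 (mod 7).

(←) Conversely, if m ≡ 5 (mod 9) and m ≡ 6 (mod 7), then by the Chinese remainder theorem m ≡ 41 (mod 63). This is exactly m ≡ 41 (mod 63).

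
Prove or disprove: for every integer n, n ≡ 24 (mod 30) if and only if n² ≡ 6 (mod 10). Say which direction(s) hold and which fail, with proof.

Not equivalent: only (⇒) holds.

Forward direction. Suppose n ≡ 24 (mod 30). Then n² ≡ 24² = 576 (mod 30), and since 10 ∣ 30, also n² ≡ 6 (mod 10).

Converse. This fails: take n = 4. Then 4² = 16 ≡ 6 (mod 10), yet 4 ≡ 4 (mod 30), not 24.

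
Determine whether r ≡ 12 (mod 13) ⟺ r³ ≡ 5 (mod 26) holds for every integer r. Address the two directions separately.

Forward direction. This fails: take r = 12. Then 12 ≡ 12 (mod 13), but 12³ = 1728 ≡ 12 (mod 26), not 5.

Converse. This fails: take r = 7. Then 7³ = 343 ≡ 5 (mod 26), yet 7 ≡ 7 (mod 13), not 12.

(⇒) fails and (⇐) fails.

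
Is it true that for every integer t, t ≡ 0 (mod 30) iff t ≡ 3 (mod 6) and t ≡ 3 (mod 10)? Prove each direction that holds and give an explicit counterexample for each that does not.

Forward direction. This fails: t = 0 gives 0 ≡ 0 (mod 30) but 0 ≡ 0 (mod 6), so the conjunction on the right does not hold.

Converse. This fails: t = 3 satisfies both congruences on the right (3 ≡ 3 mod 6 and 3 ≡ 3 mod 10) yet 3 ≡ 3 (mod 30), not 0.

Neither direction holds.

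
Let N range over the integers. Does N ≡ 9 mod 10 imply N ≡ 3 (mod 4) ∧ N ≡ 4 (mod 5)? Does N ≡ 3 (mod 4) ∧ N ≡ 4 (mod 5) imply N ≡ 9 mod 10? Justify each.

The forward direction fails; the converse holds.

(⇒) This fails: N = 9 gives 9 ≡ 9 (mod 10) but 9 ≡ 1 (mod 4), so the conjunction on the right does not hold.

(⇐) Conversely, if N ≡ 3 (mod 4) and N ≡ 4 (mod 5), then by the Chinese remainder theorem N ≡ 19 (mod 20). Since 19 ≡ 9 (mod 10) and 10 ∣ 20, we get N ≡ 9 (mod 10).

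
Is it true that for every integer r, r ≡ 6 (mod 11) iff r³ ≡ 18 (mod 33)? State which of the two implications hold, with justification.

(⇒) fails; (⇐) holds.

(⇒) This fails: take r = 17. Then 17 ≡ 6 (mod 11), but 17³ = 4913 ≡ 29 (mod 33), not 18.

(⇐) Conversely, the residues r modulo 33 with r³ ≡ 18 (mod 33) are exactly {6}, and each is ≡ 6 (mod 11).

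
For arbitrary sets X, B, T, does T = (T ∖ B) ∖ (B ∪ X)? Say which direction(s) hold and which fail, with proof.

The sets are not equal: only the reverse inclusion holds.

(⊆) This inclusion fails. Take X = {1}, B = ∅, T = {1}; then 1 ∈ T but 1 ∉ (T ∖ B) ∖ (B ∪ X).

(⊇) Let x ∈ (T ∖ B) ∖ (B ∪ X). Then x ∈ T and x ∉ X, B, from which x ∈ T.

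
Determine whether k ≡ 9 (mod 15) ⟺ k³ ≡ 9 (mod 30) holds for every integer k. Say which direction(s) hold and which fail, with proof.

Only the reverse direction holds.

[⇒] This fails: take k = 24. Then 24 ≡ 9 (mod 15), but 24³ = 13824 ≡ 24 (mod 30), not 9.

[⇐] Conversely, the residues r modulo 30 with r³ ≡ 9 (mod 30) are exactly {9}, and each is ≡ 9 (mod 15).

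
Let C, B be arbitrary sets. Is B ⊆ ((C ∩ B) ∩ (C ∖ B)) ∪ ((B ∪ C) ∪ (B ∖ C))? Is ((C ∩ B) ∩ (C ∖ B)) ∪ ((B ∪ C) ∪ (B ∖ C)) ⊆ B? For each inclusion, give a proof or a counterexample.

Only the forward inclusion holds.

(⊇) This inclusion fails. Take C = {1}, B = ∅; then 1 ∈ ((C ∩ B) ∩ (C ∖ B)) ∪ ((B ∪ C) ∪ (B ∖ C)) but 1 ∉ B.

(⊆) Let x ∈ B. Then either x ∈ B and x ∉ C; or x ∈ C ∩ B. In each case x ∈ ((C ∩ B) ∩ (C ∖ B)) ∪ ((B ∪ C) ∪ (B ∖ C)), so B ⊆ ((C ∩ B) ∩ (C ∖ B)) ∪ ((B ∪ C) ∪ (B ∖ C)).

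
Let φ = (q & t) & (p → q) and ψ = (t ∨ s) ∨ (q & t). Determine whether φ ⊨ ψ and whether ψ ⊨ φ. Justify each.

Only the forward implication holds.

(⟸) This fails. Under p = F, q = F, t = T, s = F, the left side is false but the right side is true.

(⟹) Assume the antecedent. If p is true, the antecedent forces (p = T, q = T, t = T, s = F) or (p = T, q = T, t = T, s = T), and (t ∨ s) ∨ (q & t) holds there. If p is false, the antecedent forces (p = F, q = T, t = T, s = F) or (p = F, q = T, t = T, s = T), and (t ∨ s) ∨ (q & t) holds there. Either way (t ∨ s) ∨ (q & t) holds.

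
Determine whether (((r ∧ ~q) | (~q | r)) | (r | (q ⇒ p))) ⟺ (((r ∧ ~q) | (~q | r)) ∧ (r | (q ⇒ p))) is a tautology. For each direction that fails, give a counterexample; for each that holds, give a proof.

(⇒) fails; (⇐) holds.

Forward direction. This fails. Under q = T, p = T, r = F, the left side is true but the right side is false.

Converse. Assume the antecedent. If q is true, the antecedent forces (q = T, p = F, r = T) or (q = T, p = T, r = T), and the consequent holds there. If q is false, the consequent reduces to true regardless of the other variables. Either way the consequent holds.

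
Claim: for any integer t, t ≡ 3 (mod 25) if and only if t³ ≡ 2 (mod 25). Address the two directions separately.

Both implications hold.

(⇐) Suppose t³ ≡ 2 (mod 25). The only residue r in {0, …, 24} with r³ ≡ 2 (mod 25) is r = 3, so t ≡ 3 (mod 25).

(⇒) Suppose t ≡ 3 (mod 25). Write t = 25j + 3. Then (25j + 3)³ = 15625j³ + 5625j² + 675j + 27 = 25(625j³ + 225j² + 27j + 1) + 2, so t³ ≡ 2 (mod 25).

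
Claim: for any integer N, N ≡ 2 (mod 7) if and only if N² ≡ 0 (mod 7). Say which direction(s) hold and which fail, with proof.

(→) This fails: take N = 2. Then 2 ≡ 2 (mod 7), but 2² = 4 ≡ 4 (mod 7), not 0.

(←) This fails: take N = 0. Then 0² = 0 ≡ 0 (mod 7), yet 0 ≡ 0 (mod 7), not 2.

Neither direction holds.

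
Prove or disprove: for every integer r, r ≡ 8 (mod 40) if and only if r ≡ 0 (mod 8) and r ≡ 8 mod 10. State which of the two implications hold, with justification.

[⇒] Suppose r ≡ 8 (mod 40); write r = 40j + 8. Since 8 ∣ 40, reducing mod 8 gives r ≡ 8 ≡ 0 (mod 8); since 10 ∣ 40, reducing mod 10 gives r ≡ 8 (mod 10).

[⇐] Conversely, if r ≡ 0 (mod 8) and r ≡ 8 (mod 10), then by the Chinese remainder theorem r ≡ 8 (mod 40). This is exactly r ≡ 8 (mod 40).

Both implications hold.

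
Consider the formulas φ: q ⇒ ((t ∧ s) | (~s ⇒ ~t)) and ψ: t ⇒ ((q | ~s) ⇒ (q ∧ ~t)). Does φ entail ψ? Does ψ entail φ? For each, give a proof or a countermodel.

Only the reverse direction holds.

Forward direction. This fails. Under t = T, s = F, q = F, the left side is true but the right side is false.

Converse. Assume the antecedent. If t is true, the antecedent forces (t = T, s = T, q = F), and q ⇒ ((t ∧ s) | (~s ⇒ ~t)) holds there. If t is false, q ⇒ ((t ∧ s) | (~s ⇒ ~t)) reduces to true regardless of the other variables. Either way q ⇒ ((t ∧ s) | (~s ⇒ ~t)) holds.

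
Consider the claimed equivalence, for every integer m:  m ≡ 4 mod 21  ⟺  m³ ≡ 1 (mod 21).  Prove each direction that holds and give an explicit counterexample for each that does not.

Forward direction. Suppose m ≡ 4 mod 21. Write m = 21j + 4. Then (21j + 4)³ = 9261j³ + 5292j² + 1008j + 64 = 21(441j³ + 252j² + 48j + 3) + 1, so m³ ≡ 1 (mod 21).

Converse. This fails: take m = 1. Then 1³ = 1 ≡ 1 (mod 21), yet 1 ≡ 1 (mod 21), not 4.

(⇒) holds; (⇐) fails.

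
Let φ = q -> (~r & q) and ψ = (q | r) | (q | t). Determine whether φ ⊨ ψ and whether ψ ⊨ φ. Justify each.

(⟹) This fails. Under q = F, t = F, r = F, the left side is true but the right side is false.

(⟸) This fails. Under q = T, t = F, r = T, the left side is false but the right side is true.

Both directions fail.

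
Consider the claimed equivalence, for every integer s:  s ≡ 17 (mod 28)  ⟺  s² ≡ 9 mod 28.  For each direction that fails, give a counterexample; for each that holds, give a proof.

(⇒) Suppose s ≡ 17 (mod 28). Write s = 28j + 17. Then (28j + 17)² = 784j² + 952j + 289 = 28(28j² + 34j + 10) + 9, so s² ≡ 9 (mod 28).

(⇐) This fails: take s = 3. Then 3² = 9 ≡ 9 (mod 28), yet 3 ≡ 3 (mod 28), not 17.

(⇒) holds; (⇐) fails.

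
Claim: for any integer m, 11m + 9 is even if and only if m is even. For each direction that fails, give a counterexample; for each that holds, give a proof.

[⇒] This fails: m = 7 gives 11m + 9 = 86, which is even, but 7 is odd, not even.

[⇐] This also fails: m = 4 is even, but 11m + 9 = 53 is odd, not even.

Neither implication holds.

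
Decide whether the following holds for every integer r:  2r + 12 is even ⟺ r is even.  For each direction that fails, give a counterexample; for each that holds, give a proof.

Only the converse holds.

(→) This fails: take r = 3. Then 2r + 12 = 18, which is even, yet r = 3 is odd, not even.

(←) Suppose r is even. Since 2 is even, 2r is even for every r, so 2r + 12 has the same parity as 12, which is even. Hence 2r + 12 is even.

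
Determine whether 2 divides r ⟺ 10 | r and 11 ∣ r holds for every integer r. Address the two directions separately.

(⟹) This fails: take r = 2. Certainly 2 ∣ 2, but 10 ∤ 2.

(⟸) Suppose 10 ∣ r and 11 ∣ r. Any common multiple of 10 and 11 is a multiple of their lcm; here gcd(10, 11) = 1, so lcm(10, 11) = 10·11 = 110, so 110 ∣ r. Since 2 ∣ 110, it follows that 2 ∣ r.

The forward direction fails; the converse holds.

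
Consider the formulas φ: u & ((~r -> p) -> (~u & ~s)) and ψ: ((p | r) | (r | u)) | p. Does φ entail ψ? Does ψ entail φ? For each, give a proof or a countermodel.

(⟹) Assume the antecedent. If s is true, the antecedent forces (s = T, p = F, r = F, u = T), and ((p | r) | (r | u)) | p holds there. If s is false, the antecedent forces (s = F, p = F, r = F, u = T), and ((p | r) | (r | u)) | p holds there. Either way ((p | r) | (r | u)) | p holds.

(⟸) This fails. Under s = F, p = T, r = F, u = F, the left side is false but the right side is true.

The forward direction holds; the converse fails.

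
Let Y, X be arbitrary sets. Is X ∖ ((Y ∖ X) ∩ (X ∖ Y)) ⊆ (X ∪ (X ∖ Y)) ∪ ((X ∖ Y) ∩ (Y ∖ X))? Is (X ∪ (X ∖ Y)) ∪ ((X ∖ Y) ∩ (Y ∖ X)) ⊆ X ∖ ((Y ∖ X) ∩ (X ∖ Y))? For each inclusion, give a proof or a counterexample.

Forward inclusion. Let x ∈ X ∖ ((Y ∖ X) ∩ (X ∖ Y)). Then either x ∈ X and x ∉ Y; or x ∈ Y ∩ X. In each case x ∈ (X ∪ (X ∖ Y)) ∪ ((X ∖ Y) ∩ (Y ∖ X)), so X ∖ ((Y ∖ X) ∩ (X ∖ Y)) ⊆ (X ∪ (X ∖ Y)) ∪ ((X ∖ Y) ∩ (Y ∖ X)).

Reverse inclusion. Let x ∈ (X ∪ (X ∖ Y)) ∪ ((X ∖ Y) ∩ (Y ∖ X)). Then either x ∈ X and x ∉ Y; or x ∈ Y ∩ X. In each case x ∈ X ∖ ((Y ∖ X) ∩ (X ∖ Y)), so (X ∪ (X ∖ Y)) ∪ ((X ∖ Y) ∩ (Y ∖ X)) ⊆ X ∖ ((Y ∖ X) ∩ (X ∖ Y)).

Both inclusions hold.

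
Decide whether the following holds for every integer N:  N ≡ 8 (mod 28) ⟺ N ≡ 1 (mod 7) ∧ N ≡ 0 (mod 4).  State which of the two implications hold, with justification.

Both directions hold.

(⟹) Suppose N ≡ 8 (mod 28); write N = 28j + 8. Since 7 ∣ 28, reducing mod 7 gives N ≡ 8 ≡ 1 (mod 7); since 4 ∣ 28, reducing mod 4 gives N ≡ 8 ≡ 0 (mod 4).

(⟸) Conversely, if N ≡ 1 (mod 7) and N ≡ 0 (mod 4), then by the Chinese remainder theorem N ≡ 8 (mod 28). This is exactly N ≡ 8 (mod 28).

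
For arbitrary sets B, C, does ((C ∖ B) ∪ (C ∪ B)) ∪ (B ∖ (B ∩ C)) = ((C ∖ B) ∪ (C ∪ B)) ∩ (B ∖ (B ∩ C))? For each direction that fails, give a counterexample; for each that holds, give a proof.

(⟹) This inclusion fails. Take B = ∅, C = {1}; then 1 ∈ ((C ∖ B) ∪ (C ∪ B)) ∪ (B ∖ (B ∩ C)) but 1 ∉ ((C ∖ B) ∪ (C ∪ B)) ∩ (B ∖ (B ∩ C)).

(⟸) Let x ∈ ((C ∖ B) ∪ (C ∪ B)) ∩ (B ∖ (B ∩ C)). Then x ∈ B and x ∉ C, from which x ∈ ((C ∖ B) ∪ (C ∪ B)) ∪ (B ∖ (B ∩ C)).

(⊆) fails; (⊇) holds.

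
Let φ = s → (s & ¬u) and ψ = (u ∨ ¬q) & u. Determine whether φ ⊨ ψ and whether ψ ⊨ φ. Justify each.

Neither implication holds.

(→) This fails. Under s = F, u = F, q = F, the left side is true but the right side is false.

(←) This fails. Under s = T, u = T, q = F, the left side is false but the right side is true.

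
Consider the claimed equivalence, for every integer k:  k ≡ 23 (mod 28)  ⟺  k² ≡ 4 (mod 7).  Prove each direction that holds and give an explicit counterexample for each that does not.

(⇒) Suppose k ≡ 23 (mod 28). Then k² ≡ 23² = 529 (mod 28), and since 7 ∣ 28, also k² ≡ 4 (mod 7).

(⇐) This fails: take k = 2. Then 2² = 4 ≡ 4 (mod 7), yet 2 ≡ 2 (mod 28), not 23.

(⇒) holds; (⇐) fails.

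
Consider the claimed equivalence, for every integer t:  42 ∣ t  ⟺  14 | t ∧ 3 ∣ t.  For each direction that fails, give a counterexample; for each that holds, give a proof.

(⟹) If 42 ∣ t, write t = 42q. Since 42 = 3·14, t = 14·(3q), so 14 ∣ t; and since 42 = 14·3, t = 3·(14q), so 3 ∣ t.

(⟸) Suppose 14 ∣ t and 3 ∣ t. Any common multiple of 14 and 3 is a multiple of their lcm; here gcd(14, 3) = 1, so lcm(14, 3) = 14·3 = 42, so 42 ∣ t.

Both directions hold; the statement is true.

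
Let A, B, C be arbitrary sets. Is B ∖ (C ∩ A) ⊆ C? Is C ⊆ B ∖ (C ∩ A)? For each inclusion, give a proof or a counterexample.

Neither inclusion holds.

(⟹) This inclusion fails. Take A = ∅, B = {1}, C = ∅; then 1 ∈ B ∖ (C ∩ A) but 1 ∉ C.

(⟸) This inclusion fails. Take A = ∅, B = ∅, C = {1}; then 1 ∈ C but 1 ∉ B ∖ (C ∩ A).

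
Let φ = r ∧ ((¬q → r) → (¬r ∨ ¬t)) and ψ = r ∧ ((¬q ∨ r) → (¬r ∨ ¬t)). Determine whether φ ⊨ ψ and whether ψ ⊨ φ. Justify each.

Both implications hold.

(→) Assume the antecedent. If r is true, the antecedent forces (r = T, t = F, q = F) or (r = T, t = F, q = T), and r ∧ ((¬q ∨ r) → (¬r ∨ ¬t)) holds there. If r is false, the antecedent cannot hold. Either way r ∧ ((¬q ∨ r) → (¬r ∨ ¬t)) holds.

(←) Assume the antecedent. If r is true, the antecedent forces (r = T, t = F, q = F) or (r = T, t = F, q = T), and r ∧ ((¬q → r) → (¬r ∨ ¬t)) holds there. If r is false, the antecedent cannot hold. Either way r ∧ ((¬q → r) → (¬r ∨ ¬t)) holds.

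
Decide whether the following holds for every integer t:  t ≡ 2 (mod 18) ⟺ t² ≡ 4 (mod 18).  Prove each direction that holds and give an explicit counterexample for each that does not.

Not equivalent: only (⇒) holds.

(→) Suppose t ≡ 2 (mod 18). Write t = 18j + 2. Then (18j + 2)² = 324j² + 72j + 4 = 18(18j² + 4j) + 4, so t² ≡ 4 (mod 18).

(←) This fails: take t = 16. Then 16² = 256 ≡ 4 (mod 18), yet 16 ≡ 16 (mod 18), not 2.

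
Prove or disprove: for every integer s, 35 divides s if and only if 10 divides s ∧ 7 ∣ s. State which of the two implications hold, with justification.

The forward direction fails; the converse holds.

Forward direction. This fails: take s = 35. Certainly 35 ∣ 35, but 10 ∤ 35.

Converse. Suppose 10 ∣ s and 7 ∣ s. Any common multiple of 10 and 7 is a multiple of their lcm; here gcd(10, 7) = 1, so lcm(10, 7) = 10·7 = 70, so 70 ∣ s. Since 35 ∣ 70, it follows that 35 ∣ s.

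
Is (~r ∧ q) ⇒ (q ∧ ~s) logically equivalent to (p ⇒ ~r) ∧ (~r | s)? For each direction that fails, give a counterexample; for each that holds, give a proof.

Forward direction. This fails. Under q = F, p = F, s = F, r = T, the left side is true but the right side is false.

Converse. This fails. Under q = T, p = F, s = T, r = F, the left side is false but the right side is true.

Both directions fail.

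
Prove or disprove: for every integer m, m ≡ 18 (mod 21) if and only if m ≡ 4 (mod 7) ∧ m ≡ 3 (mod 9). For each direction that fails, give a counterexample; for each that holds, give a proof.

Forward direction. This fails: m = 18 gives 18 ≡ 18 (mod 21) but 18 ≡ 0 (mod 9), so the conjunction on the right does not hold.

Converse. If m ≡ 4 (mod 7) and m ≡ 3 (mod 9), then by the Chinese remainder theorem m ≡ 39 (mod 63). Since 39 ≡ 18 (mod 21) and 21 ∣ 63, we get m ≡ 18 (mod 21).

The forward direction fails; the converse holds.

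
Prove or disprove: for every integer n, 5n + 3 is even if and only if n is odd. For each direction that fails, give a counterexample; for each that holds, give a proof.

(←) Suppose n is odd; write n = 2j + 1. Then 5n + 3 = 5·(2j + 1) + 3 = 2·5j + 8, which is even.

(→) Suppose 5n + 3 is even. Since 5 is odd, 5n and n have the same parity, so 5n + 3 ≡ n + 3 (mod 2). As 3 is odd, 5n + 3 is even exactly when n is odd. Thus n is odd.

The biconditional holds.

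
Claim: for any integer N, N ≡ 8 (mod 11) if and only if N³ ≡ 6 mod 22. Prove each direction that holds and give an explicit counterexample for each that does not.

(←) The residues r modulo 22 with r³ ≡ 6 (mod 22) are exactly {8}, and each is ≡ 8 (mod 11).

(→) This fails: take N = 19. Then 19 ≡ 8 (mod 11), but 19³ = 6859 ≡ 17 (mod 22), not 6.

The forward direction fails; the converse holds.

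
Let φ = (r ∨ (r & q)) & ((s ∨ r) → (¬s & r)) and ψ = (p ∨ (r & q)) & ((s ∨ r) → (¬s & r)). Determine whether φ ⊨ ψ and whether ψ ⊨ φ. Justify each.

Neither implication holds.

(⟹) This fails. Under p = F, r = T, s = F, q = F, the left side is true but the right side is false.

(⟸) This fails. Under p = T, r = F, s = F, q = F, the left side is false but the right side is true.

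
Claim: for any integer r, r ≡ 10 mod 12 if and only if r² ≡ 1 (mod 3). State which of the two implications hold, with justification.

(⇒) holds; (⇐) fails.

(⇐) This fails: take r = 1. Then 1² = 1 ≡ 1 (mod 3), yet 1 ≡ 1 (mod 12), not 10.

(⇒) Suppose r ≡ 10 (mod 12). Then r² ≡ 10² = 100 (mod 12), and since 3 ∣ 12, also r² ≡ 1 (mod 3).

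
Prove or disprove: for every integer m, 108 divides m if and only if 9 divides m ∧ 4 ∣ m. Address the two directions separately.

(⟸) This fails: take m = 36. Both 9 ∣ 36 and 4 ∣ 36, yet 36 is not a multiple of 108 (since 36 = 0·108 + 36), so 108 ∤ 36.

(⟹) If 108 ∣ m, write m = 108q. Since 108 = 12·9, m = 9·(12q), so 9 ∣ m; and since 108 = 27·4, m = 4·(27q), so 4 ∣ m.

Only the forward direction holds.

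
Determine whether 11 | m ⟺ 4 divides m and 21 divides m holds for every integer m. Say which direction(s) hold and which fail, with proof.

Forward direction. This fails: take m = 11. Certainly 11 ∣ 11, but 4 ∤ 11.

Converse. This fails: take m = 84. Both 4 ∣ 84 and 21 ∣ 84, yet 84 is not a multiple of 11 (since 84 = 7·11 + 7), so 11 ∤ 84.

Neither direction holds.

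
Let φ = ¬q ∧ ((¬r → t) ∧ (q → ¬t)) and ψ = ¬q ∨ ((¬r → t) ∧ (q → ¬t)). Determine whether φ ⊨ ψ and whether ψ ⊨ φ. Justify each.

[⇒] Assume the antecedent. If r is true, the antecedent forces (r = T, q = F, t = F) or (r = T, q = F, t = T), and ¬q ∨ ((¬r → t) ∧ (q → ¬t)) holds there. If r is false, the antecedent forces (r = F, q = F, t = T), and ¬q ∨ ((¬r → t) ∧ (q → ¬t)) holds there. Either way ¬q ∨ ((¬r → t) ∧ (q → ¬t)) holds.

[⇐] This fails. Under r = F, q = F, t = F, the left side is false but the right side is true.

Only the forward direction holds.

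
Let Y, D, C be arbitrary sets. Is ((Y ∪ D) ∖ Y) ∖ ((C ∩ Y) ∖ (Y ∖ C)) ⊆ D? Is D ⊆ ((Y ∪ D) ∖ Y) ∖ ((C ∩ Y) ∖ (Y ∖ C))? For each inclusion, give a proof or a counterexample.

The sets are not equal: only the forward inclusion holds.

(⊆) Let x ∈ ((Y ∪ D) ∖ Y) ∖ ((C ∩ Y) ∖ (Y ∖ C)). Then either x ∈ D and x ∉ Y, C; or x ∈ D ∩ C and x ∉ Y. In each case x ∈ D, so ((Y ∪ D) ∖ Y) ∖ ((C ∩ Y) ∖ (Y ∖ C)) ⊆ D.

(⊇) This inclusion fails. Take Y = {1}, D = {1}, C = ∅; then 1 ∈ D but 1 ∉ ((Y ∪ D) ∖ Y) ∖ ((C ∩ Y) ∖ (Y ∖ C)).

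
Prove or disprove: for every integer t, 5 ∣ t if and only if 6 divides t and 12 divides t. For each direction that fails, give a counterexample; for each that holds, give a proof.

(⟹) This fails: take t = 5. Certainly 5 ∣ 5, but 6 ∤ 5.

(⟸) This fails: take t = 12. Both 6 ∣ 12 and 12 ∣ 12, yet 12 is not a multiple of 5 (since 12 = 2·5 + 2), so 5 ∤ 12.

Neither direction holds.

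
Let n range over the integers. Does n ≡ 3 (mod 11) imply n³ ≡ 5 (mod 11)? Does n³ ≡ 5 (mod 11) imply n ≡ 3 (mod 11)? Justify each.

Equivalent; both directions hold.

(⇐) For the converse, argue contrapositively. If n ≢ 3 (mod 11), then n is congruent to one of 0, 1, 2, 4, 5, 6, 7, 8, 9, 10 modulo 11, and these give n³ ≡ 0, 1, 8, 9, 4, 7, 2, 6, 3, 10 respectively — never 5.

(⇒) Suppose n ≡ 3 (mod 11). Write n = 11j + 3. Then (11j + 3)³ = 1331j³ + 1089j² + 297j + 27 = 11(121j³ + 99j² + 27j + 2) + 5, so n³ ≡ 5 (mod 11).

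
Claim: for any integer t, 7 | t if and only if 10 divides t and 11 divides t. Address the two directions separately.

(⇒) fails and (⇐) fails.

(→) This fails: take t = 7. Certainly 7 ∣ 7, but 10 ∤ 7.

(←) This fails: take t = 110. Both 10 ∣ 110 and 11 ∣ 110, yet 110 is not a multiple of 7 (since 110 = 15·7 + 5), so 7 ∤ 110.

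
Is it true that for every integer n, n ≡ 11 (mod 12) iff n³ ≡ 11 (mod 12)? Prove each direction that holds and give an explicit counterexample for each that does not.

The biconditional holds.

[⇒] Suppose n ≡ 11 (mod 12). Write n = 12j + 11. Then (12j + 11)³ = 1728j³ + 4752j² + 4356j + 1331 = 12(144j³ + 396j² + 363j + 110) + 11, so n³ ≡ 11 (mod 12).

[⇐] Conversely, suppose n³ ≡ 11 (mod 12). The only residue r in {0, …, 11} with r³ ≡ 11 (mod 12) is r = 11, so n ≡ 11 (mod 12).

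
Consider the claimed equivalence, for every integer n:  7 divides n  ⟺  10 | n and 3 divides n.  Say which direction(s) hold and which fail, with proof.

[⇒] This fails: take n = 7. Certainly 7 ∣ 7, but 10 ∤ 7.

[⇐] This fails: take n = 30. Both 10 ∣ 30 and 3 ∣ 30, yet 30 is not a multiple of 7 (since 30 = 4·7 + 2), so 7 ∤ 30.

Neither direction holds.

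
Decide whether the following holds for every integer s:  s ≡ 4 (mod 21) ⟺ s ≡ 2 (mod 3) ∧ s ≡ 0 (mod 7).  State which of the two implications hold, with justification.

(⟹) This fails: s = 4 gives 4 ≡ 4 (mod 21) but 4 ≡ 1 (mod 3), so the conjunction on the right does not hold.

(⟸) This fails: s = 14 satisfies both congruences on the right (14 ≡ 2 mod 3 and 14 ≡ 0 mod 7) yet 14 ≡ 14 (mod 21), not 4.

Neither implication holds.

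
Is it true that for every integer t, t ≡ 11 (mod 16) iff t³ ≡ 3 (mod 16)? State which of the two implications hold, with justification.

Both directions hold.

[⇒] Suppose t ≡ 11 (mod 16). Write t = 16j + 11. Then (16j + 11)³ = 4096j³ + 8448j² + 5808j + 1331 = 16(256j³ + 528j² + 363j + 83) + 3, so t³ ≡ 3 (mod 16).

[⇐] Conversely, suppose t³ ≡ 3 (mod 16). The only residue r in {0, …, 15} with r³ ≡ 3 (mod 16) is r = 11, so t ≡ 11 (mod 16).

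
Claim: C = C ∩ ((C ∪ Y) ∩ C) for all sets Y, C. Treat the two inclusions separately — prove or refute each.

Both inclusions hold; the sets are equal.

(⟹) Let x ∈ C. Then either x ∈ C and x ∉ Y; or x ∈ Y ∩ C. In each case x ∈ C ∩ ((C ∪ Y) ∩ C), so C ⊆ C ∩ ((C ∪ Y) ∩ C).

(⟸) Let x ∈ C ∩ ((C ∪ Y) ∩ C). Then either x ∈ C and x ∉ Y; or x ∈ Y ∩ C. In each case x ∈ C, so C ∩ ((C ∪ Y) ∩ C) ⊆ C.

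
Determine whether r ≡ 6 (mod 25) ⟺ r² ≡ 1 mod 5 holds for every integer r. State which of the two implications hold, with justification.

(⇒) Suppose r ≡ 6 (mod 25). Then r² ≡ 6² = 36 (mod 25), and since 5 ∣ 25, also r² ≡ 1 (mod 5).

(⇐) This fails: take r = 1. Then 1² = 1 ≡ 1 (mod 5), yet 1 ≡ 1 (mod 25), not 6.

The forward direction holds; the converse fails.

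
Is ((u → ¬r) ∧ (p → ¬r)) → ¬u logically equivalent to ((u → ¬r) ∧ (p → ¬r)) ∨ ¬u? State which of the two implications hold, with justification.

(⇒) This fails. Under p = F, u = T, r = T, the left side is true but the right side is false.

(⇐) This fails. Under p = F, u = T, r = F, the left side is false but the right side is true.

Neither implication holds.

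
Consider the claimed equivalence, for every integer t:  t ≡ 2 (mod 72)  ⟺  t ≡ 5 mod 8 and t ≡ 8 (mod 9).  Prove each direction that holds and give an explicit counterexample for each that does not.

Both directions fail.

Forward direction. This fails: t = 2 gives 2 ≡ 2 (mod 72) but 2 ≡ 2 (mod 8), so the conjunction on the right does not hold.

Converse. This fails: t = 53 satisfies both congruences on the right (53 ≡ 5 mod 8 and 53 ≡ 8 mod 9) yet 53 ≡ 53 (mod 72), not 2.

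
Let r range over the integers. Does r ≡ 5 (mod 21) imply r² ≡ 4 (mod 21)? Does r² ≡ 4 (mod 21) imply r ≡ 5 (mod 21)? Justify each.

The forward direction holds; the converse fails.

(→) Suppose r ≡ 5 (mod 21). Write r = 21j + 5. Then (21j + 5)² = 441j² + 210j + 25 = 21(21j² + 10j + 1) + 4, so r² ≡ 4 (mod 21).

(←) This fails: take r = 2. Then 2² = 4 ≡ 4 (mod 21), yet 2 ≡ 2 (mod 21), not 5.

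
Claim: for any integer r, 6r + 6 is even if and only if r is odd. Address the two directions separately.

(←) Suppose r is odd. Since 6 is even, 6r is even for every r, so 6r + 6 has the same parity as 6, which is even. Hence 6r + 6 is even.

(→) This fails: take r = 4. Then 6r + 6 = 30, which is even, yet r = 4 is even, not odd.

(⇒) fails; (⇐) holds.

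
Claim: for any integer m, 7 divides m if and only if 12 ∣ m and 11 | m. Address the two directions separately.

(→) This fails: take m = 7. Certainly 7 ∣ 7, but 12 ∤ 7.

(←) This fails: take m = 132. Both 12 ∣ 132 and 11 ∣ 132, yet 132 is not a multiple of 7 (since 132 = 18·7 + 6), so 7 ∤ 132.

Neither implication holds.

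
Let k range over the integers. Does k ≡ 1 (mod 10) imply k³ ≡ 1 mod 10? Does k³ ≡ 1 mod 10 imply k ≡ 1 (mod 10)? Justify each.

Both directions hold; the statement is true.

[⇐] For the converse, argue contrapositively. If k ≢ 1 (mod 10), then k is congruent to one of 0, 2, 3, 4, 5, 6, 7, 8, 9 modulo 10, and these give k³ ≡ 0, 8, 7, 4, 5, 6, 3, 2, 9 respectively — never 1.

[⇒] Suppose k ≡ 1 (mod 10). Write k = 10j + 1. Then (10j + 1)³ = 1000j³ + 300j² + 30j + 1 = 10(100j³ + 30j² + 3j) + 1, so k³ ≡ 1 (mod 10).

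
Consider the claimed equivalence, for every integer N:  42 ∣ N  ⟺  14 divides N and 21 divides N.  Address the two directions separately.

[⇒] If 42 ∣ N, write N = 42q. Since 42 = 3·14, N = 14·(3q), so 14 ∣ N; and since 42 = 2·21, N = 21·(2q), so 21 ∣ N.

[⇐] Suppose 14 ∣ N and 21 ∣ N. Any common multiple of 14 and 21 is a multiple of their lcm; here lcm(14, 21) = 14·21/gcd(14, 21) = 294/7 = 42, so 42 ∣ N.

Both implications hold.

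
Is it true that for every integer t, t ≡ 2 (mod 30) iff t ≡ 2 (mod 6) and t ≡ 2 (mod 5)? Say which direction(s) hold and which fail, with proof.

Forward direction. Suppose t ≡ 2 (mod 30); write t = 30j + 2. Since 6 ∣ 30, reducing mod 6 gives t ≡ 2 (mod 6); since 5 ∣ 30, reducing mod 5 gives t ≡ 2 (mod 5).

Converse. If t ≡ 2 (mod 6) and t ≡ 2 (mod 5), then by the Chinese remainder theorem t ≡ 2 (mod 30). This is exactly t ≡ 2 (mod 30).

Both implications hold.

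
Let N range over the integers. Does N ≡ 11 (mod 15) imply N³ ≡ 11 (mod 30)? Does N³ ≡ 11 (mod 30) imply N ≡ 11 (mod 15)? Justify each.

Only the converse holds.

[⇒] This fails: take N = 26. Then 26 ≡ 11 (mod 15), but 26³ = 17576 ≡ 26 (mod 30), not 11.

[⇐] Conversely, the residues r modulo 30 with r³ ≡ 11 (mod 30) are exactly {11}, and each is ≡ 11 (mod 15).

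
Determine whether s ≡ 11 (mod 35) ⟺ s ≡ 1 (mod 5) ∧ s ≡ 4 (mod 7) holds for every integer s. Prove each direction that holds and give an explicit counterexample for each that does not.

Both implications hold.

(⇐) If s ≡ 1 (mod 5) and s ≡ 4 (mod 7), then by the Chinese remainder theorem s ≡ 11 (mod 35). This is exactly s ≡ 11 (mod 35).

(⇒) Suppose s ≡ 11 (mod 35); write s = 35j + 11. Since 5 ∣ 35, reducing mod 5 gives s ≡ 11 ≡ 1 (mod 5); since 7 ∣ 35, reducing mod 7 gives s ≡ 11 ≡ 4 (mod 7).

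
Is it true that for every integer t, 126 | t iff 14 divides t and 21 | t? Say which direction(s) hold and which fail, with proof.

(⟹) If 126 ∣ t, write t = 126q. Since 126 = 9·14, t = 14·(9q), so 14 ∣ t; and since 126 = 6·21, t = 21·(6q), so 21 ∣ t.

(⟸) This fails: take t = 42. Both 14 ∣ 42 and 21 ∣ 42, yet 42 is not a multiple of 126 (since 42 = 0·126 + 42), so 126 ∤ 42.

(⇒) holds; (⇐) fails.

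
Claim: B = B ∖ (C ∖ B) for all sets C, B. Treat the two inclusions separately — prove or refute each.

Forward inclusion. Let x ∈ B. Then either x ∈ B and x ∉ C; or x ∈ C ∩ B. In each case x ∈ B ∖ (C ∖ B), so B ⊆ B ∖ (C ∖ B).

Reverse inclusion. Let x ∈ B ∖ (C ∖ B). Then either x ∈ B and x ∉ C; or x ∈ C ∩ B. In each case x ∈ B, so B ∖ (C ∖ B) ⊆ B.

Both inclusions hold.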